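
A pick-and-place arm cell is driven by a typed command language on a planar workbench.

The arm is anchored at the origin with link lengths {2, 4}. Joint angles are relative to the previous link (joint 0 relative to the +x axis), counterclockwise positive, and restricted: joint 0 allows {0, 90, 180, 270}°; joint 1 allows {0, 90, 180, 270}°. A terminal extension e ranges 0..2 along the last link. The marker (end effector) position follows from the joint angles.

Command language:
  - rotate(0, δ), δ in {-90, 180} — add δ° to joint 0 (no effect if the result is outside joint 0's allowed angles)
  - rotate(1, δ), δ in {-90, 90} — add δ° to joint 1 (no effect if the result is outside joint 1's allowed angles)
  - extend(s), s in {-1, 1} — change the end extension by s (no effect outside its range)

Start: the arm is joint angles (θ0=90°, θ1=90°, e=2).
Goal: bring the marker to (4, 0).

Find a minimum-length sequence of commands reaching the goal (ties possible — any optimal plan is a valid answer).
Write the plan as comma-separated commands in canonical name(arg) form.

rotate(0, -90), rotate(0, 180), rotate(1, 90)

start: joint angles (θ0=90°, θ1=90°, e=2)
step 1 (rotate(0, -90)): joint angles (θ0=0°, θ1=90°, e=2)
step 2 (rotate(0, 180)): joint angles (θ0=180°, θ1=90°, e=2)
step 3 (rotate(1, 90)): joint angles (θ0=180°, θ1=180°, e=2)
no 2-step plan works, so 3 is optimal.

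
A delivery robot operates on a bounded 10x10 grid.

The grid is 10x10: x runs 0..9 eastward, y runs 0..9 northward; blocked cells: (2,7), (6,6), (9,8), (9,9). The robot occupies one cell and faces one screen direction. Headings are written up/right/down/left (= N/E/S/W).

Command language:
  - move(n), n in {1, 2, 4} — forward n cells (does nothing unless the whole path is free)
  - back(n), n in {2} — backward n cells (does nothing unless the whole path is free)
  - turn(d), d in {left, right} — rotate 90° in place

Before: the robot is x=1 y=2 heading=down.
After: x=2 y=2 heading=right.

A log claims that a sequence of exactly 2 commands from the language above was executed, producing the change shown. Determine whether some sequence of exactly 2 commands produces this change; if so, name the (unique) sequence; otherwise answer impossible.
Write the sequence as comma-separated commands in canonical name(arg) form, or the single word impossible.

turn(left), move(1)

key: cell and facing (now E) both changed — the 2 commands mix motion and turning
initial: x=1 y=2 heading=down
[1] after turn(left): x=1 y=2 heading=right
[2] after move(1): x=2 y=2 heading=right
uniquely the one of 36 2-step routes that fits.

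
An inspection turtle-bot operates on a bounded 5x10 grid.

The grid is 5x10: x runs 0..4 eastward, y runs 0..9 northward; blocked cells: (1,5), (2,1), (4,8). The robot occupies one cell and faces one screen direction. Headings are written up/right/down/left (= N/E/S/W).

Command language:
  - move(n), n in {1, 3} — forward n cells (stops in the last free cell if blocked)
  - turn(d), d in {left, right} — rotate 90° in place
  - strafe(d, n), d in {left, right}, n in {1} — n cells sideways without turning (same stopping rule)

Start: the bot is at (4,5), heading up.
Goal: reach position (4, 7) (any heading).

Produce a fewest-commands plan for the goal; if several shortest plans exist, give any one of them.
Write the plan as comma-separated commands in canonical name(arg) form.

move(3)

from: at (4,5), heading up
[1] after move(3): at (4,7), heading up
nothing shorter than 1 reaches the goal.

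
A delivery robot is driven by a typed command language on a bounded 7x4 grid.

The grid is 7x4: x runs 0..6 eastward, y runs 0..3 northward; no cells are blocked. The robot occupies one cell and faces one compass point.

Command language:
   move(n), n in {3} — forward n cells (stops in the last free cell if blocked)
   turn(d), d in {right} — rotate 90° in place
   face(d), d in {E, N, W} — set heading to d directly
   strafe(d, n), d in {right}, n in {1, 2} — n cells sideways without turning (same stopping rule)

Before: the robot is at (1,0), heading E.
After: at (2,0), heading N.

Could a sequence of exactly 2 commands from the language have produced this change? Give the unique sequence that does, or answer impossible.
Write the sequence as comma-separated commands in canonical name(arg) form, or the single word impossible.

key: position moved to (2,0) AND the heading swung to N — translation plus rotation needed
start: at (1,0), heading E
step 1 (face(N)): at (1,0), heading N
step 2 (strafe(right, 1)): at (2,0), heading N
uniquely the one of 49 2-step routes that fits.

face(N), strafe(right, 1)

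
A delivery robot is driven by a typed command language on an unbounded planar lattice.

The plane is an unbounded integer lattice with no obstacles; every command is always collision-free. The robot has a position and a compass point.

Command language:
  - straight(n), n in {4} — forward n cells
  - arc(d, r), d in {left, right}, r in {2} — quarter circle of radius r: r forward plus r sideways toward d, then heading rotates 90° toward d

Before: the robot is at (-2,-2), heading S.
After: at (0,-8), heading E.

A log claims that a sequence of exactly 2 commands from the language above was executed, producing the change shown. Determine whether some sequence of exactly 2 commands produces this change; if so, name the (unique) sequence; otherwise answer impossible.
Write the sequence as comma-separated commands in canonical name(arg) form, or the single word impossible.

straight(4), arc(left, 2)

key: cell and facing (now E) both changed — the 2 commands mix motion and turning
initial: at (-2,-2), heading S
[1] after straight(4): at (-2,-6), heading S
[2] after arc(left, 2): at (0,-8), heading E
uniquely the one of 9 2-step routes that fits.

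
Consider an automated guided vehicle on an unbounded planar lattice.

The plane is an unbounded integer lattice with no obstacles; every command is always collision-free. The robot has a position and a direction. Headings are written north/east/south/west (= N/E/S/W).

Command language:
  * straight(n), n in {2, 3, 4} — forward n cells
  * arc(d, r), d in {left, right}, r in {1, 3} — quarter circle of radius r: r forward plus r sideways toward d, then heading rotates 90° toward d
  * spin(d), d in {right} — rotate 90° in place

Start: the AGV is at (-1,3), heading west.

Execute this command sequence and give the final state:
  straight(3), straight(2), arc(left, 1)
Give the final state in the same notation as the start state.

at (-7,2), heading south

start: at (-1,3), heading west
[1] after straight(3): at (-4,3), heading west
[2] after straight(2): at (-6,3), heading west
[3] after arc(left, 1): at (-7,2), heading south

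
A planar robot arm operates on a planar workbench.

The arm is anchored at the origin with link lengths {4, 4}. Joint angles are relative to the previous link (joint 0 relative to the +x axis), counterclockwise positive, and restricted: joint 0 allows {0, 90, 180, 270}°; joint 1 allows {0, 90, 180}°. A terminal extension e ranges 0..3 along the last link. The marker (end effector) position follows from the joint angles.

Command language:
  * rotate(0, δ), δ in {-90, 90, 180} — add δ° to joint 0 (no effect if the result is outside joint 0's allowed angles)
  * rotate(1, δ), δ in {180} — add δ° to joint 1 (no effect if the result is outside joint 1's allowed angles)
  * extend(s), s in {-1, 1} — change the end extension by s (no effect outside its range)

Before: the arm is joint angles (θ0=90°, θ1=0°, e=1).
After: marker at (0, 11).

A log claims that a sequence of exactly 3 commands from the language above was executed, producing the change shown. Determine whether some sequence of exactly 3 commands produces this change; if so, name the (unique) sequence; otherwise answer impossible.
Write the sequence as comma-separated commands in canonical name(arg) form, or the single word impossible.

extend(1), extend(1), extend(1)

t0: joint angles (θ0=90°, θ1=0°, e=1)
1. extend(1) → joint angles (θ0=90°, θ1=0°, e=2)
2. extend(1) → joint angles (θ0=90°, θ1=0°, e=3)
3. extend(1) → joint angles (θ0=90°, θ1=0°, e=3)
no other 3-command option fits: unique.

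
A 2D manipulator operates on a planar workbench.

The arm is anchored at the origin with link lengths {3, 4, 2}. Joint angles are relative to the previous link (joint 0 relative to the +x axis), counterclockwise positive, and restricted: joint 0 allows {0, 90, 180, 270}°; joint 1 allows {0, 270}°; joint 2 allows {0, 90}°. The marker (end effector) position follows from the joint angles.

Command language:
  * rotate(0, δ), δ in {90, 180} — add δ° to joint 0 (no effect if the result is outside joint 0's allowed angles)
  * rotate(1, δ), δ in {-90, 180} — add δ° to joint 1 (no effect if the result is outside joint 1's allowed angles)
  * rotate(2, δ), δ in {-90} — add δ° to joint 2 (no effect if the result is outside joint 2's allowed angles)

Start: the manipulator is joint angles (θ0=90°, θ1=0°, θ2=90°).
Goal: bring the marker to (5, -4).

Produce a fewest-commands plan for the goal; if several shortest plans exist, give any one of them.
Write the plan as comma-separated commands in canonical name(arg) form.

from: joint angles (θ0=90°, θ1=0°, θ2=90°)
step 1 (rotate(0, 180)): joint angles (θ0=270°, θ1=0°, θ2=90°)
step 2 (rotate(0, 90)): joint angles (θ0=0°, θ1=0°, θ2=90°)
step 3 (rotate(1, -90)): joint angles (θ0=0°, θ1=270°, θ2=90°)
shorter routes all fall short; 3 is best.

rotate(0, 180), rotate(0, 90), rotate(1, -90)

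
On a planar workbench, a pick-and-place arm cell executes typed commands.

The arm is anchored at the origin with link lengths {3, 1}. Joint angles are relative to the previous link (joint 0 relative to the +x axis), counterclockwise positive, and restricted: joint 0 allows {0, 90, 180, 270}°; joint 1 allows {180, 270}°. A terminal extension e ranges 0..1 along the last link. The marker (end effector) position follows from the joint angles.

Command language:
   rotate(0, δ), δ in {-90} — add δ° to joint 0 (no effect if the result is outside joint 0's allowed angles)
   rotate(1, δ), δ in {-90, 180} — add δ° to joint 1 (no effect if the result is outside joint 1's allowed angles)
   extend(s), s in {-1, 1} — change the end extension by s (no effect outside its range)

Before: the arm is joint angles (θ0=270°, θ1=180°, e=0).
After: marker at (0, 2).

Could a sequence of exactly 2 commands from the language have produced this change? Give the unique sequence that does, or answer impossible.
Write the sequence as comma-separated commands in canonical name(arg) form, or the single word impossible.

rotate(0, -90), rotate(0, -90)

t0: joint angles (θ0=270°, θ1=180°, e=0)
t=1 rotate(0, -90) ⇒ joint angles (θ0=180°, θ1=180°, e=0)
t=2 rotate(0, -90) ⇒ joint angles (θ0=90°, θ1=180°, e=0)
no rival 2-sequence matches.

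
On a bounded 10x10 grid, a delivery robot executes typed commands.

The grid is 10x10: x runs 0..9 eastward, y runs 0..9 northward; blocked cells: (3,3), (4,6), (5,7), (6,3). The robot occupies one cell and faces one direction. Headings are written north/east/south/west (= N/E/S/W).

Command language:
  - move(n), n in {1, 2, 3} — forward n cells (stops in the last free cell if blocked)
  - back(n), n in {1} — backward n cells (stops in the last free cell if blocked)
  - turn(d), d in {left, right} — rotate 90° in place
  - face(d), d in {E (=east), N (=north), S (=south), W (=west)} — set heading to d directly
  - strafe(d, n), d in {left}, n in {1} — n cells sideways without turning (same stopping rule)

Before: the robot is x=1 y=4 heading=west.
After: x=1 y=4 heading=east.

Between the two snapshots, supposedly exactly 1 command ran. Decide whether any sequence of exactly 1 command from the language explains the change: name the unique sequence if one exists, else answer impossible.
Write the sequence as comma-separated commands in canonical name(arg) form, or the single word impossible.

key: parked at (1,4) the whole time — nothing moves the robot
start: x=1 y=4 heading=west
t=1 face(E) ⇒ x=1 y=4 heading=east
all 11 alternatives checked — unique.

face(E)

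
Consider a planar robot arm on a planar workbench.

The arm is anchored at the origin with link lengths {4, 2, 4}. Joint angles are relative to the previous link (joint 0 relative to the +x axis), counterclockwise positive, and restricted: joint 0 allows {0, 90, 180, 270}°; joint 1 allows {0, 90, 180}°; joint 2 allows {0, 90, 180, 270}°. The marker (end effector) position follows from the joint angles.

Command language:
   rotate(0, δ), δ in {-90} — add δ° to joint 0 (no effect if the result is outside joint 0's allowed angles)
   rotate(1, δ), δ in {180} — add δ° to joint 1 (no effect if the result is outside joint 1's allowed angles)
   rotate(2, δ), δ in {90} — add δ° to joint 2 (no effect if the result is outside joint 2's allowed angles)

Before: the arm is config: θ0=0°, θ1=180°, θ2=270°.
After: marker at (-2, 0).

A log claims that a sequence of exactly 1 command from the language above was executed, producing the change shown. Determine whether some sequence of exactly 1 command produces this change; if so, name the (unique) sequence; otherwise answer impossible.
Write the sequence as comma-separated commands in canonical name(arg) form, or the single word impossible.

rotate(2, 90)

t0: config: θ0=0°, θ1=180°, θ2=270°
1. rotate(2, 90) → config: θ0=0°, θ1=180°, θ2=0°
uniquely the one of 3 1-step routes that fits.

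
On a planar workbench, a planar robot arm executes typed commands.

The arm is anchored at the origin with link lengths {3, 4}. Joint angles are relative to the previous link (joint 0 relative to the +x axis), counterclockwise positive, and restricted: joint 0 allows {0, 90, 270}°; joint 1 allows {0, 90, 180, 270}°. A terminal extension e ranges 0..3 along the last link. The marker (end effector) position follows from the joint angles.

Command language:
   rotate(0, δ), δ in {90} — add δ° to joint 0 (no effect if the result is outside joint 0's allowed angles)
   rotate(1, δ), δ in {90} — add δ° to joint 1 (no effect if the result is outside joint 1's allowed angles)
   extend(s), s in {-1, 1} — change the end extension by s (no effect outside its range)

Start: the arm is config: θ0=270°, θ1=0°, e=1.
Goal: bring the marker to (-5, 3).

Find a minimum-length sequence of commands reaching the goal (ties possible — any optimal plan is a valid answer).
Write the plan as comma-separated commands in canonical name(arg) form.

initial: config: θ0=270°, θ1=0°, e=1
1. rotate(1, 90) → config: θ0=270°, θ1=90°, e=1
2. rotate(0, 90) → config: θ0=0°, θ1=90°, e=1
3. rotate(0, 90) → config: θ0=90°, θ1=90°, e=1
shorter routes all fall short; 3 is best.

rotate(1, 90), rotate(0, 90), rotate(0, 90)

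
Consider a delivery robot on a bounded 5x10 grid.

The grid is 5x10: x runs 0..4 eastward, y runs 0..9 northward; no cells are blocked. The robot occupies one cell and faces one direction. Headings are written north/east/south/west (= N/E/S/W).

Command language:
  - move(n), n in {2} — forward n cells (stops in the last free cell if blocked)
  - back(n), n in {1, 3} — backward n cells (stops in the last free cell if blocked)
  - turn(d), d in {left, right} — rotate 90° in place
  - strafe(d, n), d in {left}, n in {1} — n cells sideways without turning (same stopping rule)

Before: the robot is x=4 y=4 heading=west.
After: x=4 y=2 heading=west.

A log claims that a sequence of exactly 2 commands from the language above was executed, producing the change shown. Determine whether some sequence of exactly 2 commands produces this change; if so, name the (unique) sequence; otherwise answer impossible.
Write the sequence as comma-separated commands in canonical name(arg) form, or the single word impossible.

key: still facing W at the end — nothing in the sequence rotates
from: x=4 y=4 heading=west
1. strafe(left, 1) → x=4 y=3 heading=west
2. strafe(left, 1) → x=4 y=2 heading=west
no other 2-command option fits: unique.

strafe(left, 1), strafe(left, 1)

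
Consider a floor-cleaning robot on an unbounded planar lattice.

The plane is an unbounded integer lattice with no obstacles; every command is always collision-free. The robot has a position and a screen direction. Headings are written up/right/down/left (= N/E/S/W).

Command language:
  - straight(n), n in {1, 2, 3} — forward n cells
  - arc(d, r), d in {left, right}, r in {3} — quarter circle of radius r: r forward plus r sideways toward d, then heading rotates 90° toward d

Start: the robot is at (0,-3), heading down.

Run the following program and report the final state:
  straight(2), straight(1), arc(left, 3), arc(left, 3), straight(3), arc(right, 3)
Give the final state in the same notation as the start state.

at (9,0), heading right

from: at (0,-3), heading down
[1] after straight(2): at (0,-5), heading down
[2] after straight(1): at (0,-6), heading down
[3] after arc(left, 3): at (3,-9), heading right
[4] after arc(left, 3): at (6,-6), heading up
[5] after straight(3): at (6,-3), heading up
[6] after arc(right, 3): at (9,0), heading right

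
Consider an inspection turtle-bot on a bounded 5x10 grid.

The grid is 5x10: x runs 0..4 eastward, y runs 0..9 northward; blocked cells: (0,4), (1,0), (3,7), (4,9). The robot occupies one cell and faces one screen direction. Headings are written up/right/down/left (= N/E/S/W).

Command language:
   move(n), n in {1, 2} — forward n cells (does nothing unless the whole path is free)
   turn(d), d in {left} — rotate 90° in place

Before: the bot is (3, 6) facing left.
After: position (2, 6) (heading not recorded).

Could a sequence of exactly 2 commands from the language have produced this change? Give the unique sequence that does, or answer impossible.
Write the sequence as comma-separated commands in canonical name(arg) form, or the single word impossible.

move(1), turn(left)

key: running turn(left) before move(1) would end elsewhere — order is forced
from: (3, 6) facing left
1. move(1) → (2, 6) facing left
2. turn(left) → (2, 6) facing down
all 9 alternatives checked — unique.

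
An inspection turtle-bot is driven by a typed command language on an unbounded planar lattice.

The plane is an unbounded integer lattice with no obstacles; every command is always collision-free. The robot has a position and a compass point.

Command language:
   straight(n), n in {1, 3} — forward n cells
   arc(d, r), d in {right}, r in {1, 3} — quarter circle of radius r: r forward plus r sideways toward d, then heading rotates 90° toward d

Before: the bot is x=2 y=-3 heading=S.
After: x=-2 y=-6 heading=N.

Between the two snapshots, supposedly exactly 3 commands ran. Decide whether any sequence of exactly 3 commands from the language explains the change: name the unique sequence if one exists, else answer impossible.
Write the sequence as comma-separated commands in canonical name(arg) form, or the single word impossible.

straight(1), arc(right, 3), arc(right, 1)

key: cell and facing (now N) both changed — the 3 commands mix motion and turning
initial: x=2 y=-3 heading=S
[1] after straight(1): x=2 y=-4 heading=S
[2] after arc(right, 3): x=-1 y=-7 heading=W
[3] after arc(right, 1): x=-2 y=-6 heading=N
no rival 3-sequence matches.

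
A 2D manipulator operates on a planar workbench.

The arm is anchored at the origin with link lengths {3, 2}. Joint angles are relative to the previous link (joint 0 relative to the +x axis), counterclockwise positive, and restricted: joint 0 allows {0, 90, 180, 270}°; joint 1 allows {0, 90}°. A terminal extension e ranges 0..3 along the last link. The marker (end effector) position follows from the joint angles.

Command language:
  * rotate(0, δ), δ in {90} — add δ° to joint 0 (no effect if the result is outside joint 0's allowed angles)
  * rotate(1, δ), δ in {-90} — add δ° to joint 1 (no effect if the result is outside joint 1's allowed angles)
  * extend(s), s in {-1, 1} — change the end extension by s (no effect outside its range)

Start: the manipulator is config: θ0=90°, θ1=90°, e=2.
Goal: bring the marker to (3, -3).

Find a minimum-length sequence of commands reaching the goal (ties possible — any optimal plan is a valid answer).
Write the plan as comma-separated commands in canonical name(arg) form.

extend(-1), rotate(0, 90), rotate(0, 90)

from: config: θ0=90°, θ1=90°, e=2
t=1 extend(-1) ⇒ config: θ0=90°, θ1=90°, e=1
t=2 rotate(0, 90) ⇒ config: θ0=180°, θ1=90°, e=1
t=3 rotate(0, 90) ⇒ config: θ0=270°, θ1=90°, e=1
no 2-step plan works, so 3 is optimal.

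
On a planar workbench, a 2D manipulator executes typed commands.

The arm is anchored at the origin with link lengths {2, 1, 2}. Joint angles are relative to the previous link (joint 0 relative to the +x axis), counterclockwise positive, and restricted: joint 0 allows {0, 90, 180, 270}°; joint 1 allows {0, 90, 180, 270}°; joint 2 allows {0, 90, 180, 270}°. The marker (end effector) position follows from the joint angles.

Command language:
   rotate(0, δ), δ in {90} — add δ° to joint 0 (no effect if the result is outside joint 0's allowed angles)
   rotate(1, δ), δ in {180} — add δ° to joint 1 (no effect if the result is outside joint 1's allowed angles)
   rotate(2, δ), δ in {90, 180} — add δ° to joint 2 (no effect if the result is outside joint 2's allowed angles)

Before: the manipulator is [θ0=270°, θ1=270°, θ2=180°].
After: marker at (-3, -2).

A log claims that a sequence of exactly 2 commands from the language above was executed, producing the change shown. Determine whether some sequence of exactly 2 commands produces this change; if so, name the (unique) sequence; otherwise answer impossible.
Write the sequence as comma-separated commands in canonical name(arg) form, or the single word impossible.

start: [θ0=270°, θ1=270°, θ2=180°]
1. rotate(2, 90) → [θ0=270°, θ1=270°, θ2=270°]
2. rotate(2, 90) → [θ0=270°, θ1=270°, θ2=0°]
uniquely the one of 16 2-step routes that fits.

rotate(2, 90), rotate(2, 90)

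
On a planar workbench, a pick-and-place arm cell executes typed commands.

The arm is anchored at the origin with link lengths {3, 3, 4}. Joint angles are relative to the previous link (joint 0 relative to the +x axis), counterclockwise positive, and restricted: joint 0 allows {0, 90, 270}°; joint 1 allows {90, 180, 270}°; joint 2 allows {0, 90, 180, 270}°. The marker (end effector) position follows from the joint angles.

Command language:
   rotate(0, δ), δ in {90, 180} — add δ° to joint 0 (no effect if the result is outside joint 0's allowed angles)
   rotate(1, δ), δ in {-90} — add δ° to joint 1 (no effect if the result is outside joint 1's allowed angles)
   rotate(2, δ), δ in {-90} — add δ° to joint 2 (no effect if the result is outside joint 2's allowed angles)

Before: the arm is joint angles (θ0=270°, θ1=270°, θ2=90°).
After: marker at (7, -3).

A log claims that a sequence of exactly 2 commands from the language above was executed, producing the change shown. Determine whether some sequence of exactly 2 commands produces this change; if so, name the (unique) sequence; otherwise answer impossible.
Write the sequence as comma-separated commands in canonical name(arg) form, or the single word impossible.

rotate(0, 90), rotate(0, 180)

key: running rotate(0, 180) before rotate(0, 90) would end elsewhere — order is forced
t0: joint angles (θ0=270°, θ1=270°, θ2=90°)
step 1 (rotate(0, 90)): joint angles (θ0=0°, θ1=270°, θ2=90°)
step 2 (rotate(0, 180)): joint angles (θ0=0°, θ1=270°, θ2=90°)
all 16 alternatives checked — unique.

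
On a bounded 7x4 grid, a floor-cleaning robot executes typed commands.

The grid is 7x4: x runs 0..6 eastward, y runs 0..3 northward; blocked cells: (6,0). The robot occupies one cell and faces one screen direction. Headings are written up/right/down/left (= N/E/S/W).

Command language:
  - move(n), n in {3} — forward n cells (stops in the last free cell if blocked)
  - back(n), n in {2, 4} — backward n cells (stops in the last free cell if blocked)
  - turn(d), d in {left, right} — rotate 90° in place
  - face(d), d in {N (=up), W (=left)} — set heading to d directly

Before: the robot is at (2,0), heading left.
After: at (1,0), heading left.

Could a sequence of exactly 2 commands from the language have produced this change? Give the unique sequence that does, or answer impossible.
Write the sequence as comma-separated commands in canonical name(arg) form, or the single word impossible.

back(2), move(3)

key: still facing W at the end — nothing in the sequence rotates
start: at (2,0), heading left
[1] after back(2): at (4,0), heading left
[2] after move(3): at (1,0), heading left
no other 2-command option fits: unique.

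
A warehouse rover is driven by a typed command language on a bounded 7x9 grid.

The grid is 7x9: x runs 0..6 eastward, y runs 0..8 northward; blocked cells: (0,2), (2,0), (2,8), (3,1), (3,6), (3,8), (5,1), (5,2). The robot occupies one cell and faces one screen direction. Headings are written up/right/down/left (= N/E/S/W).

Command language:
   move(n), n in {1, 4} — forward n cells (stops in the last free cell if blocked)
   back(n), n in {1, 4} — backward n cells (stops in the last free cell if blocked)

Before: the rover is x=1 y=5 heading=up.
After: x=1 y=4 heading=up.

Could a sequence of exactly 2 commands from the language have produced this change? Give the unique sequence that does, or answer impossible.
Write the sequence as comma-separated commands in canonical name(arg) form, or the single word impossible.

move(4), back(4)

key: move(4) runs into the grid edge before its full distance
initial: x=1 y=5 heading=up
[1] after move(4): x=1 y=8 heading=up
[2] after back(4): x=1 y=4 heading=up
no other 2-command option fits: unique.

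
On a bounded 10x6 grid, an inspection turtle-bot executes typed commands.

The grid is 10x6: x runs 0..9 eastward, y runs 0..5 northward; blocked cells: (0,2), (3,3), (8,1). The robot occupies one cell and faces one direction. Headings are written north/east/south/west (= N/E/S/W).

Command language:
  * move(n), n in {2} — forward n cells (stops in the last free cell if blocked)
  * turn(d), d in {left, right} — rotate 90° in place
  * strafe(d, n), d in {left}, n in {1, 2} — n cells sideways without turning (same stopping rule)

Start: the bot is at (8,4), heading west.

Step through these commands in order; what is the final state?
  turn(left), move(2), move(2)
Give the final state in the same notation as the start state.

at (8,2), heading south

initial: at (8,4), heading west
1. turn(left) → at (8,4), heading south
2. move(2) → at (8,2), heading south
3. move(2) → at (8,2), heading south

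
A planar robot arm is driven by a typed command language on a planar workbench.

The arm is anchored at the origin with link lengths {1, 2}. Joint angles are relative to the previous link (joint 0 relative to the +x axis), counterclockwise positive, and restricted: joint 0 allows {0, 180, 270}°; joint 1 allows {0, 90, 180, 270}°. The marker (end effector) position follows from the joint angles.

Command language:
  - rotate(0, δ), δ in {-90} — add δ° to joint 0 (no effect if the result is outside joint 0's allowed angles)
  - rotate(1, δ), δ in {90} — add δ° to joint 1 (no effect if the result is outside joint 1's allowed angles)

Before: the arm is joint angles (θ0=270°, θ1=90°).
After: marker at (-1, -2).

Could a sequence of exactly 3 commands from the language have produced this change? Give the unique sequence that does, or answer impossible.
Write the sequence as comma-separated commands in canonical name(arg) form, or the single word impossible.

begin: joint angles (θ0=270°, θ1=90°)
t=1 rotate(0, -90) ⇒ joint angles (θ0=180°, θ1=90°)
t=2 rotate(0, -90) ⇒ joint angles (θ0=180°, θ1=90°)
t=3 rotate(0, -90) ⇒ joint angles (θ0=180°, θ1=90°)
all 8 alternatives checked — unique.

rotate(0, -90), rotate(0, -90), rotate(0, -90)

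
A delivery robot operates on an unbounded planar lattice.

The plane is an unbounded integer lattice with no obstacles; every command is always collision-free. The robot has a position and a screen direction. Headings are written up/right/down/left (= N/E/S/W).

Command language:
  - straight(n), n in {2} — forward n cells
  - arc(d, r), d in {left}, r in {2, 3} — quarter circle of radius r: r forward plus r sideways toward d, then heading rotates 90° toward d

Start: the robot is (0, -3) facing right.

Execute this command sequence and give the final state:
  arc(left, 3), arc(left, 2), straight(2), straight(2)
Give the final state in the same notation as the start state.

(-3, 2) facing left

t0: (0, -3) facing right
1. arc(left, 3) → (3, 0) facing up
2. arc(left, 2) → (1, 2) facing left
3. straight(2) → (-1, 2) facing left
4. straight(2) → (-3, 2) facing left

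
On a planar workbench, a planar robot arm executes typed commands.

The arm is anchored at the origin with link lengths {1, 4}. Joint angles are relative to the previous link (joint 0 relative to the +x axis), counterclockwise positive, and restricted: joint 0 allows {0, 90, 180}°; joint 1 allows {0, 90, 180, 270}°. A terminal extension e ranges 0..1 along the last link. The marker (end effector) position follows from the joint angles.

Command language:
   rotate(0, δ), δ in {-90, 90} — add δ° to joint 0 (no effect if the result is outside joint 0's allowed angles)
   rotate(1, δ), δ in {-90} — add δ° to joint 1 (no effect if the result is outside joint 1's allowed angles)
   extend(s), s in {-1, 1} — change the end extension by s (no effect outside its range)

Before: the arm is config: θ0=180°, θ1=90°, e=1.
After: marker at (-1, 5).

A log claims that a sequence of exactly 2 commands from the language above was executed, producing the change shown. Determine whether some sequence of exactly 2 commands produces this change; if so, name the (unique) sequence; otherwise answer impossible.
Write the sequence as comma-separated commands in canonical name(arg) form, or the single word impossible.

rotate(1, -90), rotate(1, -90)

begin: config: θ0=180°, θ1=90°, e=1
step 1 (rotate(1, -90)): config: θ0=180°, θ1=0°, e=1
step 2 (rotate(1, -90)): config: θ0=180°, θ1=270°, e=1
no other 2-command option fits: unique.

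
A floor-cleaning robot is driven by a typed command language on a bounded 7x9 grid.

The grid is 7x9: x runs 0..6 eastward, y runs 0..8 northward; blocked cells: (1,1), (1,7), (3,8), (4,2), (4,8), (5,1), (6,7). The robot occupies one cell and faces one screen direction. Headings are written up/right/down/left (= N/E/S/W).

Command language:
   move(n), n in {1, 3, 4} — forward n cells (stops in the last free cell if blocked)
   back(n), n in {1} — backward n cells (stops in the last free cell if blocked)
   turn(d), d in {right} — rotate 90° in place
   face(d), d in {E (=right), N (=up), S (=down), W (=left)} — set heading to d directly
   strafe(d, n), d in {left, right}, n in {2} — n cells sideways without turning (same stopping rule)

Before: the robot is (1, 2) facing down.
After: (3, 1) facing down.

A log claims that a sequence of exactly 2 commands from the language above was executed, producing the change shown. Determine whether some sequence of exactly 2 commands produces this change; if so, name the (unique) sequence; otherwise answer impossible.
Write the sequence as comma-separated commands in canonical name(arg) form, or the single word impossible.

key: running move(1) before strafe(left, 2) would end elsewhere — order is forced
t0: (1, 2) facing down
t=1 strafe(left, 2) ⇒ (3, 2) facing down
t=2 move(1) ⇒ (3, 1) facing down
uniquely the one of 121 2-step routes that fits.

strafe(left, 2), move(1)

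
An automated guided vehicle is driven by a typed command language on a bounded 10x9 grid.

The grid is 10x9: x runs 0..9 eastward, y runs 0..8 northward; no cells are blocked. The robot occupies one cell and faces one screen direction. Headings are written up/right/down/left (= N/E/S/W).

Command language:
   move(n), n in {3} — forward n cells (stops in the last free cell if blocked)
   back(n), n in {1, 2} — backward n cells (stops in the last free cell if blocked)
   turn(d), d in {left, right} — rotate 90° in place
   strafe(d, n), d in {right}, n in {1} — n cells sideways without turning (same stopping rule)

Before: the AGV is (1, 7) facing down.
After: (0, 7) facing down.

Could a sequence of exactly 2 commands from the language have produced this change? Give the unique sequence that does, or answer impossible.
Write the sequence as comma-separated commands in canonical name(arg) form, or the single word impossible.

key: heading stays S — no command in the sequence turns
start: (1, 7) facing down
1. strafe(right, 1) → (0, 7) facing down
2. strafe(right, 1) → (0, 7) facing down
all 36 alternatives checked — unique.

strafe(right, 1), strafe(right, 1)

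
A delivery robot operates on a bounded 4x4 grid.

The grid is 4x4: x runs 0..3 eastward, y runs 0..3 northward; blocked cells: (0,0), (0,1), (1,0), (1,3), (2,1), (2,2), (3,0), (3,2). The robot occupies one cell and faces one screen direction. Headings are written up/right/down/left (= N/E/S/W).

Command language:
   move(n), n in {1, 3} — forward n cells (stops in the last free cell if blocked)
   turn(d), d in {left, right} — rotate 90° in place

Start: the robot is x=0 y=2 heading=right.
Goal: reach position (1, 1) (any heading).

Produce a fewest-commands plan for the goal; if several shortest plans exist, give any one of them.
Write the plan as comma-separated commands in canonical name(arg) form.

move(1), turn(right), move(1)

t0: x=0 y=2 heading=right
t=1 move(1) ⇒ x=1 y=2 heading=right
t=2 turn(right) ⇒ x=1 y=2 heading=down
t=3 move(1) ⇒ x=1 y=1 heading=down
no 2-step plan works, so 3 is optimal.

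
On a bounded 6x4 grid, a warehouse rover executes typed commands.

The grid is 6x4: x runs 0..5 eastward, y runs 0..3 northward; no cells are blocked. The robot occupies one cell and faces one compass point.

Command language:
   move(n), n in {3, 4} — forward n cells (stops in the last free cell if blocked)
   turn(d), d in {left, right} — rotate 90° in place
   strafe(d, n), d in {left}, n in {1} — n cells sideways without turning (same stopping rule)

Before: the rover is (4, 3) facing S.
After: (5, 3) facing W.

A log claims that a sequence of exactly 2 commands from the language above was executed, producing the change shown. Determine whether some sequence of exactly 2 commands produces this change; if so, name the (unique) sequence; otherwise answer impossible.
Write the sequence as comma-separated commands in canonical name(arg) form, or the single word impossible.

strafe(left, 1), turn(right)

key: position moved to (5,3) AND the heading swung to W — translation plus rotation needed
start: (4, 3) facing S
1. strafe(left, 1) → (5, 3) facing S
2. turn(right) → (5, 3) facing W
no rival 2-sequence matches.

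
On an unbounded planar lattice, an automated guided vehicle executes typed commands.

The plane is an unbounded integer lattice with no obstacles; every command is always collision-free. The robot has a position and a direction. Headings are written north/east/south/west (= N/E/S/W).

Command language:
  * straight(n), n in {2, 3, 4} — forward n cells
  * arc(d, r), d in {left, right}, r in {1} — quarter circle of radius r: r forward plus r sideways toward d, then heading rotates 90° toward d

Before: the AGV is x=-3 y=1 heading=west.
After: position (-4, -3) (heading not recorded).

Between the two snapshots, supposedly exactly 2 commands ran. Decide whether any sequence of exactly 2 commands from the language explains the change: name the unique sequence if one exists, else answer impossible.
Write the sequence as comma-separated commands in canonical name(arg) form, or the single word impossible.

key: order matters: swapping arc(left, 1) and straight(3) lands elsewhere
from: x=-3 y=1 heading=west
1. arc(left, 1) → x=-4 y=0 heading=south
2. straight(3) → x=-4 y=-3 heading=south
all 25 alternatives checked — unique.

arc(left, 1), straight(3)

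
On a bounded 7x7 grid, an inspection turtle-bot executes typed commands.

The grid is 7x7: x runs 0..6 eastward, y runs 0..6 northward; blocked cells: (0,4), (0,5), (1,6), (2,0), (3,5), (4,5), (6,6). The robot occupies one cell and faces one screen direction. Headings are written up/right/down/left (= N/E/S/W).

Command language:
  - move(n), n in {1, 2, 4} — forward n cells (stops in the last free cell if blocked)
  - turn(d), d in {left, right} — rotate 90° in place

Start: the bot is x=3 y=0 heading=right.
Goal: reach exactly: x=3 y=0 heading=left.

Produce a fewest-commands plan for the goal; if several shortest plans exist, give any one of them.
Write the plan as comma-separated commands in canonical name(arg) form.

start: x=3 y=0 heading=right
1. turn(left) → x=3 y=0 heading=up
2. turn(left) → x=3 y=0 heading=left
nothing shorter than 2 reaches the goal.

turn(left), turn(left)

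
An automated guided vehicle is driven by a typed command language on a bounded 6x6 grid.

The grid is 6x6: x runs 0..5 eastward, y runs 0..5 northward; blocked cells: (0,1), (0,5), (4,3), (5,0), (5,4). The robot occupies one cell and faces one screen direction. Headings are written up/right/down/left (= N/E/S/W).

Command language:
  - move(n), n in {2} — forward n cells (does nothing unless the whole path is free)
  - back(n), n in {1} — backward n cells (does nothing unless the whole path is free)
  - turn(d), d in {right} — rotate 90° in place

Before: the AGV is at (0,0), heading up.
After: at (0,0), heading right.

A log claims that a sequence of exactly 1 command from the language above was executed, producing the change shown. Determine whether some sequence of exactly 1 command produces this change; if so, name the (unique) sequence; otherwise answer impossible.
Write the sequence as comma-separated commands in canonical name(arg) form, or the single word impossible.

turn(right)

key: (0,0) unchanged — the single command moves nothing
initial: at (0,0), heading up
1. turn(right) → at (0,0), heading right
all 3 alternatives checked — unique.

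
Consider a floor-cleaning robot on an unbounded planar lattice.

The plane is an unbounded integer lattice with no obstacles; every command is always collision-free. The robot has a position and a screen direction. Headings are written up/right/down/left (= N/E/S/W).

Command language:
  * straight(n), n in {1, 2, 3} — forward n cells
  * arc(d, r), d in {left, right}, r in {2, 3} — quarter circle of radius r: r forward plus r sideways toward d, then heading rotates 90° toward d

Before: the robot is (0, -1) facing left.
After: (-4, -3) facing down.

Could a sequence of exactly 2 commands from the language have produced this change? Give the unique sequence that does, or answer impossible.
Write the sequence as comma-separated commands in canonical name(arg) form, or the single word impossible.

key: running arc(left, 2) before straight(2) would end elsewhere — order is forced
start: (0, -1) facing left
1. straight(2) → (-2, -1) facing left
2. arc(left, 2) → (-4, -3) facing down
uniquely the one of 49 2-step routes that fits.

straight(2), arc(left, 2)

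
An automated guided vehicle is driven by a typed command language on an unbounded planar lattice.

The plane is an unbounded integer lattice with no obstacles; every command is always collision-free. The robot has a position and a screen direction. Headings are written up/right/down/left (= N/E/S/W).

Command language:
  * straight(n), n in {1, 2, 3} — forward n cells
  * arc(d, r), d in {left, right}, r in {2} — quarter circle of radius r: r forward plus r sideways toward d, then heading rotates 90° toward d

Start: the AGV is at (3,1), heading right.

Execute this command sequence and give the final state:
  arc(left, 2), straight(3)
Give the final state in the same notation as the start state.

at (5,6), heading up

start: at (3,1), heading right
1. arc(left, 2) → at (5,3), heading up
2. straight(3) → at (5,6), heading up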